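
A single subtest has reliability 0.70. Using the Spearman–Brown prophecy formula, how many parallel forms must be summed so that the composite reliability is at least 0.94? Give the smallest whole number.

k ≥ ρ*(1−ρ₁)/(ρ₁(1−ρ*)) = 0.94·0.30 / (0.70·0.06) = 6.714.
Smallest integer k = 7.

7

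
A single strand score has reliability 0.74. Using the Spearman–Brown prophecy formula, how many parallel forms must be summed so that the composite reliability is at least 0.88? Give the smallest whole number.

k ≥ ρ*(1−ρ₁)/(ρ₁(1−ρ*)) = 0.88·0.26 / (0.74·0.12) = 2.577.
Smallest integer k = 3.

3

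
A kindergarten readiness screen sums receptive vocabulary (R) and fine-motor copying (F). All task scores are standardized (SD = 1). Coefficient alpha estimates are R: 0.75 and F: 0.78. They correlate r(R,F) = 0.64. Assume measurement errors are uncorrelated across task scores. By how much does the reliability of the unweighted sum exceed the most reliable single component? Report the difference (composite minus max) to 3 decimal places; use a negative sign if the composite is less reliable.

0.077

Var(sum) = 2 + 1.28 = 3.28; true-score variance = 1.53 + 1.28 = 2.81; composite reliability = 0.8567.
Max component reliability = 0.7800.
Difference = 0.8567 − 0.7800 = 0.077.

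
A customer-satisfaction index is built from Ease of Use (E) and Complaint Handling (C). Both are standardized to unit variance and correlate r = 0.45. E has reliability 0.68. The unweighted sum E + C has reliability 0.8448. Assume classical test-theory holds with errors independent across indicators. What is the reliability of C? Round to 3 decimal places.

Var(E+C) = 2 + 2·0.45 = 2.900.
True-score variance = ρ_E + ρ_C + 2·0.45, so 0.8448 = (0.68 + ρ_C + 0.90) / 2.900.
ρ_C = 0.8448·2.900 − 0.68 − 0.90 = 0.870.

0.870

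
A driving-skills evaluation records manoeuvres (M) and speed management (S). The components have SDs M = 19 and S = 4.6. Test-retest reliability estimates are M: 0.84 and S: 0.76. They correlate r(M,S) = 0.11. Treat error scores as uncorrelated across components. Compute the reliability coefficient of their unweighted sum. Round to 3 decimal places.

0.843

Var(M+S) = 19² + 4.6² + 2·[19·4.6·0.11] = 382.16 + 19.228 = 401.388.
Under uncorrelated errors the observed covariances equal the true-score covariances, so only the own-variance terms attenuate.
True-score variance = [19²·0.84 + 4.6²·0.76] + 19.228 = 319.322 + 19.228 = 338.55.
Reliability = 338.55 / 401.388 = 0.843.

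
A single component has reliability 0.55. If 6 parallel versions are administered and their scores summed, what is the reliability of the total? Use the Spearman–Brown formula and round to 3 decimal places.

0.880

ρ_k = kρ / (1 + (k−1)ρ) = 6·0.55 / (1 + 5·0.55) = 3.300 / 3.750 = 0.880.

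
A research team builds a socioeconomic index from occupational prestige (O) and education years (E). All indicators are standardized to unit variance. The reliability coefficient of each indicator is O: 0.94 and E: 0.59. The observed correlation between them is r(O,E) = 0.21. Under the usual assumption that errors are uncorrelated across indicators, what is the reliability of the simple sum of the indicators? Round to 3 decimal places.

0.806

Var(O+E) = 2 + 2·[0.21] = 2 + 0.42 = 2.42.
Under uncorrelated errors the observed covariances equal the true-score covariances, so only the own-variance terms attenuate.
True-score variance = [0.94 + 0.59] + 0.42 = 1.53 + 0.42 = 1.95.
Reliability = 1.95 / 2.42 = 0.806.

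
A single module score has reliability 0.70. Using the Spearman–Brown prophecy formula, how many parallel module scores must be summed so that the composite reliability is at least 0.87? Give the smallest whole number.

3

k ≥ ρ*(1−ρ₁)/(ρ₁(1−ρ*)) = 0.87·0.30 / (0.70·0.13) = 2.868.
Smallest integer k = 3.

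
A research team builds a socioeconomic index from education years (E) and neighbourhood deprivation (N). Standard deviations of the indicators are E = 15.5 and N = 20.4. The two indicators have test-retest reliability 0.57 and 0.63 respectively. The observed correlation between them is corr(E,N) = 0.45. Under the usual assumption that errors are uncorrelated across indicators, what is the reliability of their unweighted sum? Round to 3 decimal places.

0.727

Var(E+N) = 15.5² + 20.4² + 2·[15.5·20.4·0.45] = 656.41 + 284.58 = 940.99.
Under uncorrelated errors the observed covariances equal the true-score covariances, so only the own-variance terms attenuate.
True-score variance = [15.5²·0.57 + 20.4²·0.63] + 284.58 = 399.123 + 284.58 = 683.703.
Reliability = 683.703 / 940.99 = 0.727.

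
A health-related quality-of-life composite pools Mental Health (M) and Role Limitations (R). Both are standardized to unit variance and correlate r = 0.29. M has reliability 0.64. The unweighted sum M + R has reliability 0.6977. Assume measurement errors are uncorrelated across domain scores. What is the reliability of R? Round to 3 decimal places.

0.580

Var(M+R) = 2 + 2·0.29 = 2.580.
True-score variance = ρ_M + ρ_R + 2·0.29, so 0.6977 = (0.64 + ρ_R + 0.58) / 2.580.
ρ_R = 0.6977·2.580 − 0.64 − 0.58 = 0.580.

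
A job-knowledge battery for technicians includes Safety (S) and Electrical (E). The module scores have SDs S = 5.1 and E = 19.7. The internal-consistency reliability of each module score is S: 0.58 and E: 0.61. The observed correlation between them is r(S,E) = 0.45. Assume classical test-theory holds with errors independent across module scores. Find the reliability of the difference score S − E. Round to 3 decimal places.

0.499

Var(S−E) = 5.1² + 19.7² − 2·5.1·19.7·0.45 = 414.1 − 90.423 = 323.677.
With uncorrelated errors the cross-covariances are all true-score covariance, so they carry over unchanged; only the diagonal terms shrink to ρᵢσᵢ².
True-score variance = [5.1²·0.58 + 19.7²·0.61] − 90.423 = 251.821 − 90.423 = 161.398.
Reliability = 161.398 / 323.677 = 0.499.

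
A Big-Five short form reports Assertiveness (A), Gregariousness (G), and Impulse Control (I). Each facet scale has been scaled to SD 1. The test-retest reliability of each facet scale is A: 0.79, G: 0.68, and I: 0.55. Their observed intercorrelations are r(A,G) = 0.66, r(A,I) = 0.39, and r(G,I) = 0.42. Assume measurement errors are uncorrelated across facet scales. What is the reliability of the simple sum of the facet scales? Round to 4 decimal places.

0.8350

Var(A+G+I) = 3 + 2·[0.66 + 0.39 + 0.42] = 3 + 2.94 = 5.94.
Because errors are independent across components, Cov(Tᵢ,Tⱼ) = Cov(Xᵢ,Xⱼ); the off-diagonal part of the true-score variance is the same as above.
True-score variance = [0.79 + 0.68 + 0.55] + 2.94 = 2.02 + 2.94 = 4.96.
Reliability = 4.96 / 5.94 = 0.8350.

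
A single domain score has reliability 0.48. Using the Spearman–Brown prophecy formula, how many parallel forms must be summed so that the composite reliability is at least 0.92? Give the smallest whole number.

k ≥ ρ*(1−ρ₁)/(ρ₁(1−ρ*)) = 0.92·0.52 / (0.48·0.08) = 12.458.
Smallest integer k = 13.

13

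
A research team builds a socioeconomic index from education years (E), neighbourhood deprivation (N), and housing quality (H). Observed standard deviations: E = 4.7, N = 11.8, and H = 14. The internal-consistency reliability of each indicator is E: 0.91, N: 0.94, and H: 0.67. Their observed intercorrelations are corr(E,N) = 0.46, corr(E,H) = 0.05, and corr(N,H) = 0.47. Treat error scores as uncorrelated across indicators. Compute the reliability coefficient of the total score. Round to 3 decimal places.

0.868

Var(E+N+H) = 4.7² + 11.8² + 14² + 2·[4.7·11.8·0.46 + 4.7·14·0.05 + 11.8·14·0.47] = 357.33 + 212.891 = 570.221.
With uncorrelated errors the cross-covariances are all true-score covariance, so they carry over unchanged; only the diagonal terms shrink to ρᵢσᵢ².
True-score variance = [4.7²·0.91 + 11.8²·0.94 + 14²·0.67] + 212.891 = 282.308 + 212.891 = 495.199.
Reliability = 495.199 / 570.221 = 0.868.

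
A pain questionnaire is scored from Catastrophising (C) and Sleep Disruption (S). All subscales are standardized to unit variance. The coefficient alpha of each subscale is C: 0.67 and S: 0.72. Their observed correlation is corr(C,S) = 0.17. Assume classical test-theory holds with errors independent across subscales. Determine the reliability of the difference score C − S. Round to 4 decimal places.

0.6325

Var(C−S) = 1 + 1 − 2·0.17 = 2 − 0.34 = 1.66.
Because errors are independent across components, Cov(Tᵢ,Tⱼ) = Cov(Xᵢ,Xⱼ); the off-diagonal part of the true-score variance is the same as above.
True-score variance = [0.67 + 0.72] − 0.34 = 1.39 − 0.34 = 1.05.
Reliability = 1.05 / 1.66 = 0.6325.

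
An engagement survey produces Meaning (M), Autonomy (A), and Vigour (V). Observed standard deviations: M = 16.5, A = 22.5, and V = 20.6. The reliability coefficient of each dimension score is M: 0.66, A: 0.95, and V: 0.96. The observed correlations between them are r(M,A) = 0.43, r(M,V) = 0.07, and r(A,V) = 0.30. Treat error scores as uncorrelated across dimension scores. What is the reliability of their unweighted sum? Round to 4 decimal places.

Var(M+A+V) = 16.5² + 22.5² + 20.6² + 2·[16.5·22.5·0.43 + 16.5·20.6·0.07 + 22.5·20.6·0.30] = 1202.86 + 644.961 = 1847.82.
With uncorrelated errors the cross-covariances are all true-score covariance, so they carry over unchanged; only the diagonal terms shrink to ρᵢσᵢ².
True-score variance = [16.5²·0.66 + 22.5²·0.95 + 20.6²·0.96] + 644.961 = 1068.01 + 644.961 = 1712.97.
Reliability = 1712.97 / 1847.82 = 0.9270.

0.9270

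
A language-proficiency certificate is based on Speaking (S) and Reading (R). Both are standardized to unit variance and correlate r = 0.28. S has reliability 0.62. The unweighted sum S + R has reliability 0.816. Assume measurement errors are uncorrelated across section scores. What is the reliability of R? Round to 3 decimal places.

0.909

Var(S+R) = 2 + 2·0.28 = 2.560.
True-score variance = ρ_S + ρ_R + 2·0.28, so 0.816 = (0.62 + ρ_R + 0.56) / 2.560.
ρ_R = 0.816·2.560 − 0.62 − 0.56 = 0.909.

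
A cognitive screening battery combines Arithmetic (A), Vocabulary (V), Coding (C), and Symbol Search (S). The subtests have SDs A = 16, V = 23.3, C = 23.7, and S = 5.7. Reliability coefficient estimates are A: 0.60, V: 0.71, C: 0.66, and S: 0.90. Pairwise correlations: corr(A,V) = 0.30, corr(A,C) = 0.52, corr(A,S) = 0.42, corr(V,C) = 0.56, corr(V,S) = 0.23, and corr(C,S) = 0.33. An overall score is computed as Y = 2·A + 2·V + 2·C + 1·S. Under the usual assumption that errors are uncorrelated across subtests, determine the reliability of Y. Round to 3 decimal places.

Var(Y) = 2²·16² + 2²·23.3² + 2²·23.7² + 5.7² + 2·[4·16·23.3·0.30 + 4·16·23.7·0.52 + 2·16·5.7·0.42 + 4·23.3·23.7·0.56 + 2·23.3·5.7·0.23 + 2·23.7·5.7·0.33] = 5474.81 + 5399.81 = 10874.6.
Because errors are independent across components, Cov(Tᵢ,Tⱼ) = Cov(Xᵢ,Xⱼ); the off-diagonal part of the true-score variance is the same as above.
True-score variance = [2²·16²·0.60 + 2²·23.3²·0.71 + 2²·23.7²·0.66 + 5.7²·0.90] + 5399.81 = 3668.31 + 5399.81 = 9068.12.
Reliability = 9068.12 / 10874.6 = 0.834.

0.834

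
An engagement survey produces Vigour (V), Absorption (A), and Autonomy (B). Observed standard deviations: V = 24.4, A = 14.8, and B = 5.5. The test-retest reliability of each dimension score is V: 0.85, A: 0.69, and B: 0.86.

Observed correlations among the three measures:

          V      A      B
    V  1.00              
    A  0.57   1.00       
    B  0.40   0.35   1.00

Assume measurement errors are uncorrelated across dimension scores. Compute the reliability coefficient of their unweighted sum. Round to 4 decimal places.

Var(V+A+B) = 24.4² + 14.8² + 5.5² + 2·[24.4·14.8·0.57 + 24.4·5.5·0.40 + 14.8·5.5·0.35] = 844.65 + 576.017 = 1420.67.
Because errors are independent across components, Cov(Tᵢ,Tⱼ) = Cov(Xᵢ,Xⱼ); the off-diagonal part of the true-score variance is the same as above.
True-score variance = [24.4²·0.85 + 14.8²·0.69 + 5.5²·0.86] + 576.017 = 683.209 + 576.017 = 1259.23.
Reliability = 1259.23 / 1420.67 = 0.8864.

0.8864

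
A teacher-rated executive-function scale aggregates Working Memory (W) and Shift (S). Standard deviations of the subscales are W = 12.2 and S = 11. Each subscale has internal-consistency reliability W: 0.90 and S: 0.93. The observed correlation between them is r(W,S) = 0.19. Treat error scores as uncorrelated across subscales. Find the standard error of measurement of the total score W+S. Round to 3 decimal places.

4.833

Var(total) = 269.84 + 50.996 = 320.836.
True-score variance = 246.486 + 50.996 = 297.482, so reliability = 0.9272.
Error variance = 320.836 − 297.482 = 23.354; SEM = √23.354 = 4.833.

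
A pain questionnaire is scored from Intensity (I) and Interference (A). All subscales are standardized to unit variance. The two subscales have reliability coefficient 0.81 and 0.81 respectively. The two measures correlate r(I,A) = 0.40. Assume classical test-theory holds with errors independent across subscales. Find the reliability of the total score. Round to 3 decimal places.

Var(I+A) = 2 + 2·[0.40] = 2 + 0.8 = 2.8.
Because errors are independent across components, Cov(Tᵢ,Tⱼ) = Cov(Xᵢ,Xⱼ); the off-diagonal part of the true-score variance is the same as above.
True-score variance = [0.81 + 0.81] + 0.8 = 1.62 + 0.8 = 2.42.
Reliability = 2.42 / 2.8 = 0.864.

0.864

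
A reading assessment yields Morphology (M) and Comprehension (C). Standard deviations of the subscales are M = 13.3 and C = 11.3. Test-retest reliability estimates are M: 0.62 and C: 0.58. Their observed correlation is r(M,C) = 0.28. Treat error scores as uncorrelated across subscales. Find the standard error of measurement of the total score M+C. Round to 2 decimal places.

10.99

Var(total) = 304.58 + 84.1624 = 388.742.
True-score variance = 183.732 + 84.1624 = 267.894, so reliability = 0.6891.
Error variance = 388.742 − 267.894 = 120.848; SEM = √120.848 = 10.99.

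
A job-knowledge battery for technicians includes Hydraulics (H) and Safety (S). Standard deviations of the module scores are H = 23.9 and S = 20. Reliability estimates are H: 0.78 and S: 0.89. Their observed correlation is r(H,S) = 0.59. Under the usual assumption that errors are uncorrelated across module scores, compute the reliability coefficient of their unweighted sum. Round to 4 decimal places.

0.8895

Var(H+S) = 23.9² + 20² + 2·[23.9·20·0.59] = 971.21 + 564.04 = 1535.25.
Under uncorrelated errors the observed covariances equal the true-score covariances, so only the own-variance terms attenuate.
True-score variance = [23.9²·0.78 + 20²·0.89] + 564.04 = 801.544 + 564.04 = 1365.58.
Reliability = 1365.58 / 1535.25 = 0.8895.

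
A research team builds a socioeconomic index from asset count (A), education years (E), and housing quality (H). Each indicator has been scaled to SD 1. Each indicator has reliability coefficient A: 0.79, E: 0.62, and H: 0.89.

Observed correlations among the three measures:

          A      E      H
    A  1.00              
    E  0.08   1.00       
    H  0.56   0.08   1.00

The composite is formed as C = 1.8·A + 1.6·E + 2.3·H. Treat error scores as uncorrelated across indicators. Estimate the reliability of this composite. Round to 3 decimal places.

0.867

Var(C) = 1.8² + 1.6² + 2.3² + 2·[2.88·0.08 + 4.14·0.56 + 3.68·0.08] = 11.09 + 5.6864 = 16.7764.
Under uncorrelated errors the observed covariances equal the true-score covariances, so only the own-variance terms attenuate.
True-score variance = [1.8²·0.79 + 1.6²·0.62 + 2.3²·0.89] + 5.6864 = 8.8549 + 5.6864 = 14.5413.
Reliability = 14.5413 / 16.7764 = 0.867.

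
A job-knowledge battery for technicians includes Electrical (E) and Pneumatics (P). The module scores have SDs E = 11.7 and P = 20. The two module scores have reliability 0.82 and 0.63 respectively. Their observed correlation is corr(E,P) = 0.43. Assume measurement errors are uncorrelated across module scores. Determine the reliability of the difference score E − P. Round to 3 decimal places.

Var(E−P) = 11.7² + 20² − 2·11.7·20·0.43 = 536.89 − 201.24 = 335.65.
Because errors are independent across components, Cov(Tᵢ,Tⱼ) = Cov(Xᵢ,Xⱼ); the off-diagonal part of the true-score variance is the same as above.
True-score variance = [11.7²·0.82 + 20²·0.63] − 201.24 = 364.25 − 201.24 = 163.01.
Reliability = 163.01 / 335.65 = 0.486.

0.486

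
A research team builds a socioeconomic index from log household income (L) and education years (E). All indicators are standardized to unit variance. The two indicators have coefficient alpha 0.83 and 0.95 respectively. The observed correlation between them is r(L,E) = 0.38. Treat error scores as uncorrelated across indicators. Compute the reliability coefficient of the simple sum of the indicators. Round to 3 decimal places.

0.920

Var(L+E) = 2 + 2·[0.38] = 2 + 0.76 = 2.76.
Because errors are independent across components, Cov(Tᵢ,Tⱼ) = Cov(Xᵢ,Xⱼ); the off-diagonal part of the true-score variance is the same as above.
True-score variance = [0.83 + 0.95] + 0.76 = 1.78 + 0.76 = 2.54.
Reliability = 2.54 / 2.76 = 0.920.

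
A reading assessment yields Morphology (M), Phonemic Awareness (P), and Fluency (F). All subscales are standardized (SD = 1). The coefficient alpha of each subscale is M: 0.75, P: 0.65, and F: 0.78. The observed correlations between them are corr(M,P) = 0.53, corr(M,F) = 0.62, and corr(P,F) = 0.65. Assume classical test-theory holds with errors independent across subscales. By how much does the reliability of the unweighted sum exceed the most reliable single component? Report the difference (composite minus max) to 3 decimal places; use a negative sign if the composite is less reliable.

Var(sum) = 3 + 3.6 = 6.6; true-score variance = 2.18 + 3.6 = 5.78; composite reliability = 0.8758.
Max component reliability = 0.7800.
Difference = 0.8758 − 0.7800 = 0.096.

0.096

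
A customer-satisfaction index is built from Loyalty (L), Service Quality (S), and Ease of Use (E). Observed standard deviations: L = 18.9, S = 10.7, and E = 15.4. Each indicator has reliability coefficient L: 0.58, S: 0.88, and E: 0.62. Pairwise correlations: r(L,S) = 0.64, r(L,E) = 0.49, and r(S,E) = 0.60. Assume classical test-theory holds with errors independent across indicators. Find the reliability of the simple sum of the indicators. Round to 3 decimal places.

Var(L+S+E) = 18.9² + 10.7² + 15.4² + 2·[18.9·10.7·0.64 + 18.9·15.4·0.49 + 10.7·15.4·0.60] = 708.86 + 741.829 = 1450.69.
With uncorrelated errors the cross-covariances are all true-score covariance, so they carry over unchanged; only the diagonal terms shrink to ρᵢσᵢ².
True-score variance = [18.9²·0.58 + 10.7²·0.88 + 15.4²·0.62] + 741.829 = 454.972 + 741.829 = 1196.8.
Reliability = 1196.8 / 1450.69 = 0.825.

0.825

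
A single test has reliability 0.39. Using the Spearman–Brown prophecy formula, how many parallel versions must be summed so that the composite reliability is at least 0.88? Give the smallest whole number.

12

k ≥ ρ*(1−ρ₁)/(ρ₁(1−ρ*)) = 0.88·0.61 / (0.39·0.12) = 11.470.
Smallest integer k = 12.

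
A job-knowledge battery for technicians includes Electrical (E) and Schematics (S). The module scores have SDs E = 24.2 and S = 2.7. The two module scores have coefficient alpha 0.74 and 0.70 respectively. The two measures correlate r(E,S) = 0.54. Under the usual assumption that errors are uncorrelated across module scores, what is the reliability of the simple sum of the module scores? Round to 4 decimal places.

Var(E+S) = 24.2² + 2.7² + 2·[24.2·2.7·0.54] = 592.93 + 70.5672 = 663.497.
Because errors are independent across components, Cov(Tᵢ,Tⱼ) = Cov(Xᵢ,Xⱼ); the off-diagonal part of the true-score variance is the same as above.
True-score variance = [24.2²·0.74 + 2.7²·0.70] + 70.5672 = 438.477 + 70.5672 = 509.044.
Reliability = 509.044 / 663.497 = 0.7672.

0.7672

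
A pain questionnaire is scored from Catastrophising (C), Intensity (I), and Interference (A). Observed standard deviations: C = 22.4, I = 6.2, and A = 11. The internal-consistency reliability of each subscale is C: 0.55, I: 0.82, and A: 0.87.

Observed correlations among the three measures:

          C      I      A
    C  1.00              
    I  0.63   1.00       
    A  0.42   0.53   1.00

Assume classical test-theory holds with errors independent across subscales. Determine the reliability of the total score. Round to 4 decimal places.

Var(C+I+A) = 22.4² + 6.2² + 11² + 2·[22.4·6.2·0.63 + 22.4·11·0.42 + 6.2·11·0.53] = 661.2 + 454.257 = 1115.46.
Because errors are independent across components, Cov(Tᵢ,Tⱼ) = Cov(Xᵢ,Xⱼ); the off-diagonal part of the true-score variance is the same as above.
True-score variance = [22.4²·0.55 + 6.2²·0.82 + 11²·0.87] + 454.257 = 412.759 + 454.257 = 867.016.
Reliability = 867.016 / 1115.46 = 0.7773.

0.7773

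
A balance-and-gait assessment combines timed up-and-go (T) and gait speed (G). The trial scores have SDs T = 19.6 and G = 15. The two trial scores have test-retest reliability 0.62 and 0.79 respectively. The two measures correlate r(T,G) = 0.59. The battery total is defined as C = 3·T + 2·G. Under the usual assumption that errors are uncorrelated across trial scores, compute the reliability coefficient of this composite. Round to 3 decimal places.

Var(C) = 3²·19.6² + 2²·15² + 2·[6·19.6·15·0.59] = 4357.44 + 2081.52 = 6438.96.
Under uncorrelated errors the observed covariances equal the true-score covariances, so only the own-variance terms attenuate.
True-score variance = [3²·19.6²·0.62 + 2²·15²·0.79] + 2081.52 = 2854.61 + 2081.52 = 4936.13.
Reliability = 4936.13 / 6438.96 = 0.767.

0.767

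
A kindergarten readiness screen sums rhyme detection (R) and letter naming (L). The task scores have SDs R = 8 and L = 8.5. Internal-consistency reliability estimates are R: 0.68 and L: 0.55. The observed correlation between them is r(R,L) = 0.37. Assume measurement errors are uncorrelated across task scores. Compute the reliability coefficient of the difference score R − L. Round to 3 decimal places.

Var(R−L) = 8² + 8.5² − 2·8·8.5·0.37 = 136.25 − 50.32 = 85.93.
Under uncorrelated errors the observed covariances equal the true-score covariances, so only the own-variance terms attenuate.
True-score variance = [8²·0.68 + 8.5²·0.55] − 50.32 = 83.2575 − 50.32 = 32.9375.
Reliability = 32.9375 / 85.93 = 0.383.

0.383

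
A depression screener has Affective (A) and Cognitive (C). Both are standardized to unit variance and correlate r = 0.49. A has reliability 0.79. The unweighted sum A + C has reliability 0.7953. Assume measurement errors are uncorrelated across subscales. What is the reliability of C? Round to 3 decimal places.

0.600

Var(A+C) = 2 + 2·0.49 = 2.980.
True-score variance = ρ_A + ρ_C + 2·0.49, so 0.7953 = (0.79 + ρ_C + 0.98) / 2.980.
ρ_C = 0.7953·2.980 − 0.79 − 0.98 = 0.600.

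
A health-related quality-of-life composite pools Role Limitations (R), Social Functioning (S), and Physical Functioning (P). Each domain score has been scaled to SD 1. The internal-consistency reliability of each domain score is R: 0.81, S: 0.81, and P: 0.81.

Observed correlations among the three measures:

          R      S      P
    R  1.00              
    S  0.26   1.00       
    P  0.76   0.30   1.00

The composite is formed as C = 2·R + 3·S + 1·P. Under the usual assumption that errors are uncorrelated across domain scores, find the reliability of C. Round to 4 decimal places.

0.8789

Var(C) = 2² + 3² + 1 + 2·[6·0.26 + 2·0.76 + 3·0.30] = 14 + 7.96 = 21.96.
Because errors are independent across components, Cov(Tᵢ,Tⱼ) = Cov(Xᵢ,Xⱼ); the off-diagonal part of the true-score variance is the same as above.
True-score variance = [2²·0.81 + 3²·0.81 + 0.81] + 7.96 = 11.34 + 7.96 = 19.3.
Reliability = 19.3 / 21.96 = 0.8789.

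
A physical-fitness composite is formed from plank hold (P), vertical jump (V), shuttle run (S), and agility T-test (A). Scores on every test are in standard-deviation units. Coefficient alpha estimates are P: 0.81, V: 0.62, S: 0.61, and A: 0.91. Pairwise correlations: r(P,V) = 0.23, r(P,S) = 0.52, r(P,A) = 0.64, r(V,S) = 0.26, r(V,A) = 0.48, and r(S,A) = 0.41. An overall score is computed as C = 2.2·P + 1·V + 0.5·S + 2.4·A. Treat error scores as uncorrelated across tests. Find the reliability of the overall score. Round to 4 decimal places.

Var(C) = 2.2² + 1 + 0.5² + 2.4² + 2·[2.2·0.23 + 1.1·0.52 + 5.28·0.64 + 0.5·0.26 + 2.4·0.48 + 1.2·0.41] = 11.85 + 12.4624 = 24.3124.
Because errors are independent across components, Cov(Tᵢ,Tⱼ) = Cov(Xᵢ,Xⱼ); the off-diagonal part of the true-score variance is the same as above.
True-score variance = [2.2²·0.81 + 0.62 + 0.5²·0.61 + 2.4²·0.91] + 12.4624 = 9.9345 + 12.4624 = 22.3969.
Reliability = 22.3969 / 24.3124 = 0.9212.

0.9212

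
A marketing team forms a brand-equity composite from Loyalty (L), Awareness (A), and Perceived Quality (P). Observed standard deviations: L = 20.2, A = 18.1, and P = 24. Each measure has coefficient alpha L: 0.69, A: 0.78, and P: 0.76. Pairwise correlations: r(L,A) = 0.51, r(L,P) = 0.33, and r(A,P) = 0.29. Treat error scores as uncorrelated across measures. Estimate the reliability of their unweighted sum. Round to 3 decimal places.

Var(L+A+P) = 20.2² + 18.1² + 24² + 2·[20.2·18.1·0.51 + 20.2·24·0.33 + 18.1·24·0.29] = 1311.65 + 944.852 = 2256.5.
Under uncorrelated errors the observed covariances equal the true-score covariances, so only the own-variance terms attenuate.
True-score variance = [20.2²·0.69 + 18.1²·0.78 + 24²·0.76] + 944.852 = 974.843 + 944.852 = 1919.7.
Reliability = 1919.7 / 2256.5 = 0.851.

0.851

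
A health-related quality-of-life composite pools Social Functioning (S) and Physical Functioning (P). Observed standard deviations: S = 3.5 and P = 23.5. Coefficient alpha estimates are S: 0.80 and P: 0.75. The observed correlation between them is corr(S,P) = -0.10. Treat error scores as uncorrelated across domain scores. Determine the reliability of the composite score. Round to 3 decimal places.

Var(S+P) = 3.5² + 23.5² + 2·[3.5·23.5·(-0.10)] = 564.5 − 16.45 = 548.05.
Because errors are independent across components, Cov(Tᵢ,Tⱼ) = Cov(Xᵢ,Xⱼ); the off-diagonal part of the true-score variance is the same as above.
True-score variance = [3.5²·0.80 + 23.5²·0.75] − 16.45 = 423.988 − 16.45 = 407.538.
Reliability = 407.538 / 548.05 = 0.744.

0.744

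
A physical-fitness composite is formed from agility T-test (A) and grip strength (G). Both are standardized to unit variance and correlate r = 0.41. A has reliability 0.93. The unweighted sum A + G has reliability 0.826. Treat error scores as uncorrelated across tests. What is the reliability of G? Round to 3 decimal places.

0.579

Var(A+G) = 2 + 2·0.41 = 2.820.
True-score variance = ρ_A + ρ_G + 2·0.41, so 0.826 = (0.93 + ρ_G + 0.82) / 2.820.
ρ_G = 0.826·2.820 − 0.93 − 0.82 = 0.579.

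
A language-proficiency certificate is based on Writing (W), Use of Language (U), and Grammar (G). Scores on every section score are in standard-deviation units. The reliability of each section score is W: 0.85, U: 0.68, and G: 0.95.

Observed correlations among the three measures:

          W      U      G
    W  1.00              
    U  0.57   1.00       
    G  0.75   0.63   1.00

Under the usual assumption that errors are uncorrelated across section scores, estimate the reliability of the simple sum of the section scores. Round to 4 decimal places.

Var(W+U+G) = 3 + 2·[0.57 + 0.75 + 0.63] = 3 + 3.9 = 6.9.
Under uncorrelated errors the observed covariances equal the true-score covariances, so only the own-variance terms attenuate.
True-score variance = [0.85 + 0.68 + 0.95] + 3.9 = 2.48 + 3.9 = 6.38.
Reliability = 6.38 / 6.9 = 0.9246.

0.9246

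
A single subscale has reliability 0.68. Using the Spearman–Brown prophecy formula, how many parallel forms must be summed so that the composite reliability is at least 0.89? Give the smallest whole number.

k ≥ ρ*(1−ρ₁)/(ρ₁(1−ρ*)) = 0.89·0.32 / (0.68·0.11) = 3.807.
Smallest integer k = 4.

4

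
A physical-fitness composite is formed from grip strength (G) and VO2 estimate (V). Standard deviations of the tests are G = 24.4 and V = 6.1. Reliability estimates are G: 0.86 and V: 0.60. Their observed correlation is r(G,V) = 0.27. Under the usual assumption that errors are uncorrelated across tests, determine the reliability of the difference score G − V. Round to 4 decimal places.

Var(G−V) = 24.4² + 6.1² − 2·24.4·6.1·0.27 = 632.57 − 80.3736 = 552.196.
Because errors are independent across components, Cov(Tᵢ,Tⱼ) = Cov(Xᵢ,Xⱼ); the off-diagonal part of the true-score variance is the same as above.
True-score variance = [24.4²·0.86 + 6.1²·0.60] − 80.3736 = 534.336 − 80.3736 = 453.962.
Reliability = 453.962 / 552.196 = 0.8221.

0.8221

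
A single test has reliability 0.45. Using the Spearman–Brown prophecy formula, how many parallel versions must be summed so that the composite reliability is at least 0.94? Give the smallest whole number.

20

k ≥ ρ*(1−ρ₁)/(ρ₁(1−ρ*)) = 0.94·0.55 / (0.45·0.06) = 19.148.
Smallest integer k = 20.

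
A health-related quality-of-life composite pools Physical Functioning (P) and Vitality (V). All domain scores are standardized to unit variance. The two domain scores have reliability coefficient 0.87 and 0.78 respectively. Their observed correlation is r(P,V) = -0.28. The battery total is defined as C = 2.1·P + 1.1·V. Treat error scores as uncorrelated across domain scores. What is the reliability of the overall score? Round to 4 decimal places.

Var(C) = 2.1² + 1.1² + 2·[2.31·(-0.28)] = 5.62 − 1.2936 = 4.3264.
Because errors are independent across components, Cov(Tᵢ,Tⱼ) = Cov(Xᵢ,Xⱼ); the off-diagonal part of the true-score variance is the same as above.
True-score variance = [2.1²·0.87 + 1.1²·0.78] − 1.2936 = 4.7805 − 1.2936 = 3.4869.
Reliability = 3.4869 / 4.3264 = 0.8060.

0.8060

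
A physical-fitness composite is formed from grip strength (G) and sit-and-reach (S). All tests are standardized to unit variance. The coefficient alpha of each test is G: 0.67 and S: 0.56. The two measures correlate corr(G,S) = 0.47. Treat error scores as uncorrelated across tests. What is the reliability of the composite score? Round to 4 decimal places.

0.7381

Var(G+S) = 2 + 2·[0.47] = 2 + 0.94 = 2.94.
Under uncorrelated errors the observed covariances equal the true-score covariances, so only the own-variance terms attenuate.
True-score variance = [0.67 + 0.56] + 0.94 = 1.23 + 0.94 = 2.17.
Reliability = 2.17 / 2.94 = 0.7381.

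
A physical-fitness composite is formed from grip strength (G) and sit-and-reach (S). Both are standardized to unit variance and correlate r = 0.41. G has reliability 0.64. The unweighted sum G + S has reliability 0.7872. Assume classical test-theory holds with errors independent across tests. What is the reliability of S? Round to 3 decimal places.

0.760

Var(G+S) = 2 + 2·0.41 = 2.820.
True-score variance = ρ_G + ρ_S + 2·0.41, so 0.7872 = (0.64 + ρ_S + 0.82) / 2.820.
ρ_S = 0.7872·2.820 − 0.64 − 0.82 = 0.760.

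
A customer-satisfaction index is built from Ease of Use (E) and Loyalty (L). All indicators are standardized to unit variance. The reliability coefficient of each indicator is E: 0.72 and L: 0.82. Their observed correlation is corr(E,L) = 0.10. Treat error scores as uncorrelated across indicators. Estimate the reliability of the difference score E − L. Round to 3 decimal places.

0.744

Var(E−L) = 1 + 1 − 2·0.10 = 2 − 0.2 = 1.8.
Because errors are independent across components, Cov(Tᵢ,Tⱼ) = Cov(Xᵢ,Xⱼ); the off-diagonal part of the true-score variance is the same as above.
True-score variance = [0.72 + 0.82] − 0.2 = 1.54 − 0.2 = 1.34.
Reliability = 1.34 / 1.8 = 0.744.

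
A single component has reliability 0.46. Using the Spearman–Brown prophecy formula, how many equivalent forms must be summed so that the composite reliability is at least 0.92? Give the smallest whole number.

k ≥ ρ*(1−ρ₁)/(ρ₁(1−ρ*)) = 0.92·0.54 / (0.46·0.08) = 13.500.
Smallest integer k = 14.

14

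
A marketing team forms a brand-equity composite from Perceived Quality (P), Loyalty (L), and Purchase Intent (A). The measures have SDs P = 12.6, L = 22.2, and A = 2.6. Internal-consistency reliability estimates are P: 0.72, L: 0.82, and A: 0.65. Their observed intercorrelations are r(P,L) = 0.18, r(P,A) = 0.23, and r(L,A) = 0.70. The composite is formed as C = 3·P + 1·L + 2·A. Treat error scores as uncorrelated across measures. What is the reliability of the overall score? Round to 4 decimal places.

Var(C) = 3²·12.6² + 22.2² + 2²·2.6² + 2·[3·12.6·22.2·0.18 + 6·12.6·2.6·0.23 + 2·22.2·2.6·0.70] = 1948.72 + 554.131 = 2502.85.
Because errors are independent across components, Cov(Tᵢ,Tⱼ) = Cov(Xᵢ,Xⱼ); the off-diagonal part of the true-score variance is the same as above.
True-score variance = [3²·12.6²·0.72 + 22.2²·0.82 + 2²·2.6²·0.65] + 554.131 = 1450.47 + 554.131 = 2004.6.
Reliability = 2004.6 / 2502.85 = 0.8009.

0.8009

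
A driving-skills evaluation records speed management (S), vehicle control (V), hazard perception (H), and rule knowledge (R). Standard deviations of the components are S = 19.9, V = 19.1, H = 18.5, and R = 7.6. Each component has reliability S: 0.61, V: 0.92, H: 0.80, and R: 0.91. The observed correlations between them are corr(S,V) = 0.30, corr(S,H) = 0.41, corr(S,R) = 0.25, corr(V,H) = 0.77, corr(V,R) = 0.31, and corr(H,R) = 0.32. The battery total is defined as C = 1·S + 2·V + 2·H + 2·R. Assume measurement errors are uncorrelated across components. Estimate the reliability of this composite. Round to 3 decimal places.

0.925

Var(C) = 19.9² + 2²·19.1² + 2²·18.5² + 2²·7.6² + 2·[2·19.9·19.1·0.30 + 2·19.9·18.5·0.41 + 2·19.9·7.6·0.25 + 4·19.1·18.5·0.77 + 4·19.1·7.6·0.31 + 4·18.5·7.6·0.32] = 3455.29 + 4107.68 = 7562.97.
With uncorrelated errors the cross-covariances are all true-score covariance, so they carry over unchanged; only the diagonal terms shrink to ρᵢσᵢ².
True-score variance = [19.9²·0.61 + 2²·19.1²·0.92 + 2²·18.5²·0.80 + 2²·7.6²·0.91] + 4107.68 = 2889.51 + 4107.68 = 6997.2.
Reliability = 6997.2 / 7562.97 = 0.925.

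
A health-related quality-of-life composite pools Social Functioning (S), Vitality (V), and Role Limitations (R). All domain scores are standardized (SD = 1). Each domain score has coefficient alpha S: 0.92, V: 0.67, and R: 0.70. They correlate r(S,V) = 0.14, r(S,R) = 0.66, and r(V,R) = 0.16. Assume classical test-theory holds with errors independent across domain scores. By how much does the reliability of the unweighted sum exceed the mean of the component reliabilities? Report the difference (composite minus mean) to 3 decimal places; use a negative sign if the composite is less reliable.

Var(sum) = 3 + 1.92 = 4.92; true-score variance = 2.29 + 1.92 = 4.21; composite reliability = 0.8557.
Mean component reliability = 0.7633.
Difference = 0.8557 − 0.7633 = 0.092.

0.092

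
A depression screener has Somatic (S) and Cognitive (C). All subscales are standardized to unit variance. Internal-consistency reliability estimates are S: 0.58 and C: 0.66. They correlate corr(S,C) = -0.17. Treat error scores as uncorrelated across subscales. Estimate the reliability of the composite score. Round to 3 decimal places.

0.542

Var(S+C) = 2 + 2·[(-0.17)] = 2 − 0.34 = 1.66.
Under uncorrelated errors the observed covariances equal the true-score covariances, so only the own-variance terms attenuate.
True-score variance = [0.58 + 0.66] − 0.34 = 1.24 − 0.34 = 0.9.
Reliability = 0.9 / 1.66 = 0.542.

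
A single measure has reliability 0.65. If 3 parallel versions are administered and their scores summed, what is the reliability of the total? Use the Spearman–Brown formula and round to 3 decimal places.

0.848

ρ_k = kρ / (1 + (k−1)ρ) = 3·0.65 / (1 + 2·0.65) = 1.950 / 2.300 = 0.848.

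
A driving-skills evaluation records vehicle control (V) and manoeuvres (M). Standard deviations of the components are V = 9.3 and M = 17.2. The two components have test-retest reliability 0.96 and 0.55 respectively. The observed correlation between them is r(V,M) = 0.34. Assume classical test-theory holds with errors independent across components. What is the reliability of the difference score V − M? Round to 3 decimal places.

0.501

Var(V−M) = 9.3² + 17.2² − 2·9.3·17.2·0.34 = 382.33 − 108.773 = 273.557.
With uncorrelated errors the cross-covariances are all true-score covariance, so they carry over unchanged; only the diagonal terms shrink to ρᵢσᵢ².
True-score variance = [9.3²·0.96 + 17.2²·0.55] − 108.773 = 245.742 − 108.773 = 136.97.
Reliability = 136.97 / 273.557 = 0.501.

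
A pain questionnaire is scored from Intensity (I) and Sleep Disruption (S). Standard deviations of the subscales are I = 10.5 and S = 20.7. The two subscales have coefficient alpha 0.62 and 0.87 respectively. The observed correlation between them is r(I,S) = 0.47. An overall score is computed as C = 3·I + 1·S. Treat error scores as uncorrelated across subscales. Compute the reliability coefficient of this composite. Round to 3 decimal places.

0.787

Var(C) = 3²·10.5² + 20.7² + 2·[3·10.5·20.7·0.47] = 1420.74 + 612.927 = 2033.67.
With uncorrelated errors the cross-covariances are all true-score covariance, so they carry over unchanged; only the diagonal terms shrink to ρᵢσᵢ².
True-score variance = [3²·10.5²·0.62 + 20.7²·0.87] + 612.927 = 987.981 + 612.927 = 1600.91.
Reliability = 1600.91 / 2033.67 = 0.787.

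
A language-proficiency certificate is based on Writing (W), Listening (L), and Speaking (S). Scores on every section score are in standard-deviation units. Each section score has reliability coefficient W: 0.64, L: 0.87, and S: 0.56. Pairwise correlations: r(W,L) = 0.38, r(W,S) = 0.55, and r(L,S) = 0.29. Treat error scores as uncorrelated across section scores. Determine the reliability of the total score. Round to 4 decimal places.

0.8290

Var(W+L+S) = 3 + 2·[0.38 + 0.55 + 0.29] = 3 + 2.44 = 5.44.
With uncorrelated errors the cross-covariances are all true-score covariance, so they carry over unchanged; only the diagonal terms shrink to ρᵢσᵢ².
True-score variance = [0.64 + 0.87 + 0.56] + 2.44 = 2.07 + 2.44 = 4.51.
Reliability = 4.51 / 5.44 = 0.8290.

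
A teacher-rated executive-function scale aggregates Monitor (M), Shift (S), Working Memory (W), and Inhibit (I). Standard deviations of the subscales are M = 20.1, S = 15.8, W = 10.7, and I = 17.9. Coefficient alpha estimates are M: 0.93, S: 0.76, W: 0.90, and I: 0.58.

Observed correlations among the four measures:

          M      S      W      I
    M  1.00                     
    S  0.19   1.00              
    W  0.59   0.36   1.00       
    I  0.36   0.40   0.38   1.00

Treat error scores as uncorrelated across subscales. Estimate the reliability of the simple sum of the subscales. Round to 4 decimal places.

Var(M+S+W+I) = 20.1² + 15.8² + 10.7² + 17.9² + 2·[20.1·15.8·0.19 + 20.1·10.7·0.59 + 20.1·17.9·0.36 + 15.8·10.7·0.36 + 15.8·17.9·0.40 + 10.7·17.9·0.38] = 1088.55 + 1127.05 = 2215.6.
With uncorrelated errors the cross-covariances are all true-score covariance, so they carry over unchanged; only the diagonal terms shrink to ρᵢσᵢ².
True-score variance = [20.1²·0.93 + 15.8²·0.76 + 10.7²·0.90 + 17.9²·0.58] + 1127.05 = 854.335 + 1127.05 = 1981.39.
Reliability = 1981.39 / 2215.6 = 0.8943.

0.8943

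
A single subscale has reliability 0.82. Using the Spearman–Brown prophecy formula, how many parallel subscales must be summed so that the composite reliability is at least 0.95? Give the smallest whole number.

5

k ≥ ρ*(1−ρ₁)/(ρ₁(1−ρ*)) = 0.95·0.18 / (0.82·0.05) = 4.171.
Smallest integer k = 5.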